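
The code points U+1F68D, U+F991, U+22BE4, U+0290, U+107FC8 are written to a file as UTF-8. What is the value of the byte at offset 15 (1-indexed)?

0x87

1-indexed offset 15 is 0-indexed offset 14.
U+1F68D → 4-byte form F0 9F 9A 8D at offsets 0–3.
U+F991 → 3-byte form EF A6 91 at offsets 4–6.
U+22BE4 → 4-byte form F0 A2 AF A4 at offsets 7–10.
U+0290 → 2-byte form CA 90 at offsets 11–12.
U+107FC8 → 4-byte form F4 87 BF 88 at offsets 13–16.
Offset 14 falls in char 5's range; it's byte 2 of F4 87 BF 88 = 0x87.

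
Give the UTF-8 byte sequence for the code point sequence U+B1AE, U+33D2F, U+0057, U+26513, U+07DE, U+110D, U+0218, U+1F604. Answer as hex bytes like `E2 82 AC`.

EB 86 AE F0 B3 B4 AF 57 F0 A6 94 93 DF 9E E1 84 8D C8 98 F0 9F 98 84

U+B1AE: 3-byte form → EB 86 AE.
U+33D2F: 4-byte form → F0 B3 B4 AF.
U+0057: 1-byte form → 57.
U+26513: 4-byte form → F0 A6 94 93.
U+07DE: 2-byte form → DF 9E.
U+110D: 3-byte form → E1 84 8D.
U+0218: 2-byte form → C8 98.
U+1F604: 4-byte form → F0 9F 98 84.
Concatenated (23 bytes): EB 86 AE F0 B3 B4 AF 57 F0 A6 94 93 DF 9E E1 84 8D C8 98 F0 9F 98 84.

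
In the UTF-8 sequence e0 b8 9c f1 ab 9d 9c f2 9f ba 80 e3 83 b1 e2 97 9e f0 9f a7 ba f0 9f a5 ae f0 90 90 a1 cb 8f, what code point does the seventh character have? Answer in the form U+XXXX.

Offset 0: leading byte 0xE0 = 11100000 → 3-byte char #1 = E0 B8 9C.
Offset 3: leading byte 0xF1 = 11110001 → 4-byte char #2 = F1 AB 9D 9C.
Offset 7: leading byte 0xF2 = 11110010 → 4-byte char #3 = F2 9F BA 80.
Offset 11: leading byte 0xE3 = 11100011 → 3-byte char #4 = E3 83 B1.
Offset 14: leading byte 0xE2 = 11100010 → 3-byte char #5 = E2 97 9E.
Offset 17: leading byte 0xF0 = 11110000 → 4-byte char #6 = F0 9F A7 BA.
Offset 21: leading byte 0xF0 = 11110000 → 4-byte char #7 = F0 9F A5 AE.
Leading byte 0xF0 = 11110000 matches 11110xxx → 4-byte sequence.
Byte 1: 0xF0 = 11110000, payload 000 (3 bits).
Byte 2: 0x9F = 10011111 (10xxxxxx ✓), payload 011111.
Byte 3: 0xA5 = 10100101 (10xxxxxx ✓), payload 100101.
Byte 4: 0xAE = 10101110 (10xxxxxx ✓), payload 101110.
Concatenate: 000011111100101101110 = 0x1F96E (21 bits → U+1F96E).

U+1F96E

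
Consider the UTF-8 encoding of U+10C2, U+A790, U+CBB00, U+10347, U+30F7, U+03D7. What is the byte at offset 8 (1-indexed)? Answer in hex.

1-indexed offset 8 is 0-indexed offset 7.
U+10C2 → 3-byte form E1 83 82 at offsets 0–2.
U+A790 → 3-byte form EA 9E 90 at offsets 3–5.
U+CBB00 → 4-byte form F3 8B AC 80 at offsets 6–9.
Offset 7 falls in char 3's range; it's byte 2 of F3 8B AC 80 = 0x8B.

0x8B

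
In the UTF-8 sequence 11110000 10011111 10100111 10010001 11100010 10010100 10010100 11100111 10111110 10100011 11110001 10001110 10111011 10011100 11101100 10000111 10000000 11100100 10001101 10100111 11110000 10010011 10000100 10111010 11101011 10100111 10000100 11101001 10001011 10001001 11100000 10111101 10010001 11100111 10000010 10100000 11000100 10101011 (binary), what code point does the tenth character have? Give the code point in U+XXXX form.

U+0F51

Offset 0: leading byte 0xF0 = 11110000 → 4-byte char #1 = F0 9F A7 91.
Offset 4: leading byte 0xE2 = 11100010 → 3-byte char #2 = E2 94 94.
Offset 7: leading byte 0xE7 = 11100111 → 3-byte char #3 = E7 BE A3.
Offset 10: leading byte 0xF1 = 11110001 → 4-byte char #4 = F1 8E BB 9C.
Offset 14: leading byte 0xEC = 11101100 → 3-byte char #5 = EC 87 80.
Offset 17: leading byte 0xE4 = 11100100 → 3-byte char #6 = E4 8D A7.
Offset 20: leading byte 0xF0 = 11110000 → 4-byte char #7 = F0 93 84 BA.
Offset 24: leading byte 0xEB = 11101011 → 3-byte char #8 = EB A7 84.
Offset 27: leading byte 0xE9 = 11101001 → 3-byte char #9 = E9 8B 89.
Offset 30: leading byte 0xE0 = 11100000 → 3-byte char #10 = E0 BD 91.
Leading byte 0xE0 = 11100000 matches 1110xxxx → 3-byte sequence.
Byte 1: 0xE0 = 11100000, payload 0000 (4 bits).
Byte 2: 0xBD = 10111101 (10xxxxxx ✓), payload 111101.
Byte 3: 0x91 = 10010001 (10xxxxxx ✓), payload 010001.
Concatenate: 0000111101010001 = 0xF51 (16 bits → U+0F51).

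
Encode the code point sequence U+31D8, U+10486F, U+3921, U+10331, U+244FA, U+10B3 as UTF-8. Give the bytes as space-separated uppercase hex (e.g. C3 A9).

U+31D8: 3-byte form → E3 87 98.
U+10486F: 4-byte form → F4 84 A1 AF.
U+3921: 3-byte form → E3 A4 A1.
U+10331: 4-byte form → F0 90 8C B1.
U+244FA: 4-byte form → F0 A4 93 BA.
U+10B3: 3-byte form → E1 82 B3.
Concatenated (21 bytes): E3 87 98 F4 84 A1 AF E3 A4 A1 F0 90 8C B1 F0 A4 93 BA E1 82 B3.

E3 87 98 F4 84 A1 AF E3 A4 A1 F0 90 8C B1 F0 A4 93 BA E1 82 B3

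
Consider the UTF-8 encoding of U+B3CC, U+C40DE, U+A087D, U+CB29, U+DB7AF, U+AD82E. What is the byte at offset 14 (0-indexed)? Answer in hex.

U+B3CC → 3-byte form EB 8F 8C at offsets 0–2.
U+C40DE → 4-byte form F3 84 83 9E at offsets 3–6.
U+A087D → 4-byte form F2 A0 A1 BD at offsets 7–10.
U+CB29 → 3-byte form EC AC A9 at offsets 11–13.
U+DB7AF → 4-byte form F3 9B 9E AF at offsets 14–17.
Offset 14 falls in char 5's range; it's byte 1 of F3 9B 9E AF = 0xF3.

0xF3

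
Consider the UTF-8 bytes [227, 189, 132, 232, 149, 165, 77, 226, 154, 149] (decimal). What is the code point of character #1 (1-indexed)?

Offset 0: leading byte 0xE3 = 11100011 → 3-byte char #1 = E3 BD 84.
Leading byte 0xE3 = 11100011 matches 1110xxxx → 3-byte sequence.
Byte 1: 0xE3 = 11100011, payload 0011 (4 bits).
Byte 2: 0xBD = 10111101 (10xxxxxx ✓), payload 111101.
Byte 3: 0x84 = 10000100 (10xxxxxx ✓), payload 000100.
Concatenate: 0011111101000100 = 0x3F44 (16 bits → U+3F44).

U+3F44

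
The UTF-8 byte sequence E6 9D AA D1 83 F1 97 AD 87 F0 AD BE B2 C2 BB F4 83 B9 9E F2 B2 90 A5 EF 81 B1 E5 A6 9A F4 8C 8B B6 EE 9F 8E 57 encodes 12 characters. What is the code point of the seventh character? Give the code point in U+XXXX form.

Offset 0: leading byte 0xE6 = 11100110 → 3-byte char #1 = E6 9D AA.
Offset 3: leading byte 0xD1 = 11010001 → 2-byte char #2 = D1 83.
Offset 5: leading byte 0xF1 = 11110001 → 4-byte char #3 = F1 97 AD 87.
Offset 9: leading byte 0xF0 = 11110000 → 4-byte char #4 = F0 AD BE B2.
Offset 13: leading byte 0xC2 = 11000010 → 2-byte char #5 = C2 BB.
Offset 15: leading byte 0xF4 = 11110100 → 4-byte char #6 = F4 83 B9 9E.
Offset 19: leading byte 0xF2 = 11110010 → 4-byte char #7 = F2 B2 90 A5.
Leading byte 0xF2 = 11110010 matches 11110xxx → 4-byte sequence.
Byte 1: 0xF2 = 11110010, payload 010 (3 bits).
Byte 2: 0xB2 = 10110010 (10xxxxxx ✓), payload 110010.
Byte 3: 0x90 = 10010000 (10xxxxxx ✓), payload 010000.
Byte 4: 0xA5 = 10100101 (10xxxxxx ✓), payload 100101.
Concatenate: 010110010010000100101 = 0xB2425 (21 bits → U+B2425).

U+B2425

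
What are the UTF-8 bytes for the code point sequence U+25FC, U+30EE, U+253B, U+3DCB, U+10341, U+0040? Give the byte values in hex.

E2 97 BC E3 83 AE E2 94 BB E3 B7 8B F0 90 8D 81 40

U+25FC: 3-byte form → E2 97 BC.
U+30EE: 3-byte form → E3 83 AE.
U+253B: 3-byte form → E2 94 BB.
U+3DCB: 3-byte form → E3 B7 8B.
U+10341: 4-byte form → F0 90 8D 81.
U+0040: 1-byte form → 40.
Concatenated (17 bytes): E2 97 BC E3 83 AE E2 94 BB E3 B7 8B F0 90 8D 81 40.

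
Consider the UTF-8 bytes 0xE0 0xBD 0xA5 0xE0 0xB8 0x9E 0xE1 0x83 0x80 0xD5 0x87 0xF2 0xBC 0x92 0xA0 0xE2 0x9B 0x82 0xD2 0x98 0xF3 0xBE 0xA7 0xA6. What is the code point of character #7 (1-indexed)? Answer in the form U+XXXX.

Offset 0: leading byte 0xE0 = 11100000 → 3-byte char #1 = E0 BD A5.
Offset 3: leading byte 0xE0 = 11100000 → 3-byte char #2 = E0 B8 9E.
Offset 6: leading byte 0xE1 = 11100001 → 3-byte char #3 = E1 83 80.
Offset 9: leading byte 0xD5 = 11010101 → 2-byte char #4 = D5 87.
Offset 11: leading byte 0xF2 = 11110010 → 4-byte char #5 = F2 BC 92 A0.
Offset 15: leading byte 0xE2 = 11100010 → 3-byte char #6 = E2 9B 82.
Offset 18: leading byte 0xD2 = 11010010 → 2-byte char #7 = D2 98.
Leading byte 0xD2 = 11010010 matches 110xxxxx → 2-byte sequence.
Byte 1: 0xD2 = 11010010, payload 10010 (5 bits).
Byte 2: 0x98 = 10011000 (10xxxxxx ✓), payload 011000.
Concatenate: 10010011000 = 0x498 (11 bits → U+0498).

U+0498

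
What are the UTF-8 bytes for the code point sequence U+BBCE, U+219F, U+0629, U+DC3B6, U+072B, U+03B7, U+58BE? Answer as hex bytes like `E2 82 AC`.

EB AF 8E E2 86 9F D8 A9 F3 9C 8E B6 DC AB CE B7 E5 A2 BE

U+BBCE: 3-byte form → EB AF 8E.
U+219F: 3-byte form → E2 86 9F.
U+0629: 2-byte form → D8 A9.
U+DC3B6: 4-byte form → F3 9C 8E B6.
U+072B: 2-byte form → DC AB.
U+03B7: 2-byte form → CE B7.
U+58BE: 3-byte form → E5 A2 BE.
Concatenated (19 bytes): EB AF 8E E2 86 9F D8 A9 F3 9C 8E B6 DC AB CE B7 E5 A2 BE.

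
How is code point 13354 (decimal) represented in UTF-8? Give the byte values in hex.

U+342A = 0x342A = 13354 decimal. In range U+0800–U+FFFF → 3-byte form: 1110xxxx 10xxxxxx 10xxxxxx.
Binary (16 bits): 0011010000101010.
Split 4+6+6: 0011 | 010000 | 101010.
Byte 1: 11100011 = 0xE3.
Byte 2: 10010000 = 0x90.
Byte 3: 10101010 = 0xAA.

E3 90 AA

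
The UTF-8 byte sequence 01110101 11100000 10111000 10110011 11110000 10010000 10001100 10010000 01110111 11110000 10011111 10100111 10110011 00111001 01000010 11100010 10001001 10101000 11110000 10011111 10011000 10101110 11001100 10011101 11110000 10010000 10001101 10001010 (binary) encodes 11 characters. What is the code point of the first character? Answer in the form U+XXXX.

U+0075

Offset 0: leading byte 0x75 = 01110101 → 1-byte char #1 = 75.
Leading byte 0x75 = 01110101 matches 0xxxxxxx → 1-byte sequence.
Byte 1: 0x75 = 01110101, payload 1110101 (7 bits).
Concatenate: 1110101 = 0x75 (7 bits → U+0075).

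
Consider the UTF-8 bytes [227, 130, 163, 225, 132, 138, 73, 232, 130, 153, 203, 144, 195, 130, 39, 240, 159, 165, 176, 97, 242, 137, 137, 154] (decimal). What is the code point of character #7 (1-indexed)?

U+0027

Offset 0: leading byte 0xE3 = 11100011 → 3-byte char #1 = E3 82 A3.
Offset 3: leading byte 0xE1 = 11100001 → 3-byte char #2 = E1 84 8A.
Offset 6: leading byte 0x49 = 01001001 → 1-byte char #3 = 49.
Offset 7: leading byte 0xE8 = 11101000 → 3-byte char #4 = E8 82 99.
Offset 10: leading byte 0xCB = 11001011 → 2-byte char #5 = CB 90.
Offset 12: leading byte 0xC3 = 11000011 → 2-byte char #6 = C3 82.
Offset 14: leading byte 0x27 = 00100111 → 1-byte char #7 = 27.
Leading byte 0x27 = 00100111 matches 0xxxxxxx → 1-byte sequence.
Byte 1: 0x27 = 00100111, payload 0100111 (7 bits).
Concatenate: 0100111 = 0x27 (7 bits → U+0027).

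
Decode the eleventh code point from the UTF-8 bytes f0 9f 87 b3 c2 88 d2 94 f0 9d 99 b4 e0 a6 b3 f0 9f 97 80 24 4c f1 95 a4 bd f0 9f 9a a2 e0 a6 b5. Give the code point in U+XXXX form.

U+09B5

Offset 0: leading byte 0xF0 = 11110000 → 4-byte char #1 = F0 9F 87 B3.
Offset 4: leading byte 0xC2 = 11000010 → 2-byte char #2 = C2 88.
Offset 6: leading byte 0xD2 = 11010010 → 2-byte char #3 = D2 94.
Offset 8: leading byte 0xF0 = 11110000 → 4-byte char #4 = F0 9D 99 B4.
Offset 12: leading byte 0xE0 = 11100000 → 3-byte char #5 = E0 A6 B3.
Offset 15: leading byte 0xF0 = 11110000 → 4-byte char #6 = F0 9F 97 80.
Offset 19: leading byte 0x24 = 00100100 → 1-byte char #7 = 24.
Offset 20: leading byte 0x4C = 01001100 → 1-byte char #8 = 4C.
Offset 21: leading byte 0xF1 = 11110001 → 4-byte char #9 = F1 95 A4 BD.
Offset 25: leading byte 0xF0 = 11110000 → 4-byte char #10 = F0 9F 9A A2.
Offset 29: leading byte 0xE0 = 11100000 → 3-byte char #11 = E0 A6 B5.
Leading byte 0xE0 = 11100000 matches 1110xxxx → 3-byte sequence.
Byte 1: 0xE0 = 11100000, payload 0000 (4 bits).
Byte 2: 0xA6 = 10100110 (10xxxxxx ✓), payload 100110.
Byte 3: 0xB5 = 10110101 (10xxxxxx ✓), payload 110101.
Concatenate: 0000100110110101 = 0x9B5 (16 bits → U+09B5).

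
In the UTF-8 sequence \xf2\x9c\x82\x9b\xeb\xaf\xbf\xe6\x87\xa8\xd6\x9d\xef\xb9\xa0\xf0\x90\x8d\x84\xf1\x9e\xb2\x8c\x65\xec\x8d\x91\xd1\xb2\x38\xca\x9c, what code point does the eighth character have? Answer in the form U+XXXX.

Offset 0: leading byte 0xF2 = 11110010 → 4-byte char #1 = F2 9C 82 9B.
Offset 4: leading byte 0xEB = 11101011 → 3-byte char #2 = EB AF BF.
Offset 7: leading byte 0xE6 = 11100110 → 3-byte char #3 = E6 87 A8.
Offset 10: leading byte 0xD6 = 11010110 → 2-byte char #4 = D6 9D.
Offset 12: leading byte 0xEF = 11101111 → 3-byte char #5 = EF B9 A0.
Offset 15: leading byte 0xF0 = 11110000 → 4-byte char #6 = F0 90 8D 84.
Offset 19: leading byte 0xF1 = 11110001 → 4-byte char #7 = F1 9E B2 8C.
Offset 23: leading byte 0x65 = 01100101 → 1-byte char #8 = 65.
Leading byte 0x65 = 01100101 matches 0xxxxxxx → 1-byte sequence.
Byte 1: 0x65 = 01100101, payload 1100101 (7 bits).
Concatenate: 1100101 = 0x65 (7 bits → U+0065).

U+0065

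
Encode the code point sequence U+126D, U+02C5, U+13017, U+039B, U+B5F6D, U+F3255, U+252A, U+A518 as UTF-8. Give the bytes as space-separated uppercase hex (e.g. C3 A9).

U+126D: 3-byte form → E1 89 AD.
U+02C5: 2-byte form → CB 85.
U+13017: 4-byte form → F0 93 80 97.
U+039B: 2-byte form → CE 9B.
U+B5F6D: 4-byte form → F2 B5 BD AD.
U+F3255: 4-byte form → F3 B3 89 95.
U+252A: 3-byte form → E2 94 AA.
U+A518: 3-byte form → EA 94 98.
Concatenated (25 bytes): E1 89 AD CB 85 F0 93 80 97 CE 9B F2 B5 BD AD F3 B3 89 95 E2 94 AA EA 94 98.

E1 89 AD CB 85 F0 93 80 97 CE 9B F2 B5 BD AD F3 B3 89 95 E2 94 AA EA 94 98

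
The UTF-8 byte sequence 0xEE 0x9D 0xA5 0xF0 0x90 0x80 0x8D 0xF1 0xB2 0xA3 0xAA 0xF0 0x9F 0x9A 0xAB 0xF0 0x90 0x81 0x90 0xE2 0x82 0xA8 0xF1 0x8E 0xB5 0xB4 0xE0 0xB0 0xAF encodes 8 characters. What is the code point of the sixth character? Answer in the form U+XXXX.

U+20A8

Offset 0: leading byte 0xEE = 11101110 → 3-byte char #1 = EE 9D A5.
Offset 3: leading byte 0xF0 = 11110000 → 4-byte char #2 = F0 90 80 8D.
Offset 7: leading byte 0xF1 = 11110001 → 4-byte char #3 = F1 B2 A3 AA.
Offset 11: leading byte 0xF0 = 11110000 → 4-byte char #4 = F0 9F 9A AB.
Offset 15: leading byte 0xF0 = 11110000 → 4-byte char #5 = F0 90 81 90.
Offset 19: leading byte 0xE2 = 11100010 → 3-byte char #6 = E2 82 A8.
Leading byte 0xE2 = 11100010 matches 1110xxxx → 3-byte sequence.
Byte 1: 0xE2 = 11100010, payload 0010 (4 bits).
Byte 2: 0x82 = 10000010 (10xxxxxx ✓), payload 000010.
Byte 3: 0xA8 = 10101000 (10xxxxxx ✓), payload 101000.
Concatenate: 0010000010101000 = 0x20A8 (16 bits → U+20A8).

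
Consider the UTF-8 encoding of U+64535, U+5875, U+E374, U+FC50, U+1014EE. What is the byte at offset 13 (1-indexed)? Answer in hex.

1-indexed offset 13 is 0-indexed offset 12.
U+64535 → 4-byte form F1 A4 94 B5 at offsets 0–3.
U+5875 → 3-byte form E5 A1 B5 at offsets 4–6.
U+E374 → 3-byte form EE 8D B4 at offsets 7–9.
U+FC50 → 3-byte form EF B1 90 at offsets 10–12.
Offset 12 falls in char 4's range; it's byte 3 of EF B1 90 = 0x90.

0x90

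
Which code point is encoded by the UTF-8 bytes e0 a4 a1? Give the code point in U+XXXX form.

U+0921

Leading byte 0xE0 = 11100000 matches 1110xxxx → 3-byte sequence.
Byte 1: 0xE0 = 11100000, payload 0000 (4 bits).
Byte 2: 0xA4 = 10100100 (10xxxxxx ✓), payload 100100.
Byte 3: 0xA1 = 10100001 (10xxxxxx ✓), payload 100001.
Concatenate: 0000100100100001 = 0x921 (16 bits → U+0921).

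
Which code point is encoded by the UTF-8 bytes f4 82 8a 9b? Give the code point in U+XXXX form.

U+10229B

Leading byte 0xF4 = 11110100 matches 11110xxx → 4-byte sequence.
Byte 1: 0xF4 = 11110100, payload 100 (3 bits).
Byte 2: 0x82 = 10000010 (10xxxxxx ✓), payload 000010.
Byte 3: 0x8A = 10001010 (10xxxxxx ✓), payload 001010.
Byte 4: 0x9B = 10011011 (10xxxxxx ✓), payload 011011.
Concatenate: 100000010001010011011 = 0x10229B (21 bits → U+10229B).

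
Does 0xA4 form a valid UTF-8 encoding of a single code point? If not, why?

invalid (continuation byte with no leading byte)

Byte 0xA4 = 10100100 has the form 10xxxxxx — a continuation byte — but there is no preceding leading byte.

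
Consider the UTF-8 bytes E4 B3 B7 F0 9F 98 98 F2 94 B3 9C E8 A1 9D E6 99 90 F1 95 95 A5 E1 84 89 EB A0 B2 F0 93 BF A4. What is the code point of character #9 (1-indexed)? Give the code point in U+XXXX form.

U+13FE4

Offset 0: leading byte 0xE4 = 11100100 → 3-byte char #1 = E4 B3 B7.
Offset 3: leading byte 0xF0 = 11110000 → 4-byte char #2 = F0 9F 98 98.
Offset 7: leading byte 0xF2 = 11110010 → 4-byte char #3 = F2 94 B3 9C.
Offset 11: leading byte 0xE8 = 11101000 → 3-byte char #4 = E8 A1 9D.
Offset 14: leading byte 0xE6 = 11100110 → 3-byte char #5 = E6 99 90.
Offset 17: leading byte 0xF1 = 11110001 → 4-byte char #6 = F1 95 95 A5.
Offset 21: leading byte 0xE1 = 11100001 → 3-byte char #7 = E1 84 89.
Offset 24: leading byte 0xEB = 11101011 → 3-byte char #8 = EB A0 B2.
Offset 27: leading byte 0xF0 = 11110000 → 4-byte char #9 = F0 93 BF A4.
Leading byte 0xF0 = 11110000 matches 11110xxx → 4-byte sequence.
Byte 1: 0xF0 = 11110000, payload 000 (3 bits).
Byte 2: 0x93 = 10010011 (10xxxxxx ✓), payload 010011.
Byte 3: 0xBF = 10111111 (10xxxxxx ✓), payload 111111.
Byte 4: 0xA4 = 10100100 (10xxxxxx ✓), payload 100100.
Concatenate: 000010011111111100100 = 0x13FE4 (21 bits → U+13FE4).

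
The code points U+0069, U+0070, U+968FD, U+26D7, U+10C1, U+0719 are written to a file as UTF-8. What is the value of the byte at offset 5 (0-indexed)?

0xBD

U+0069 → 1-byte form 69 at offsets 0–0.
U+0070 → 1-byte form 70 at offsets 1–1.
U+968FD → 4-byte form F2 96 A3 BD at offsets 2–5.
Offset 5 falls in char 3's range; it's byte 4 of F2 96 A3 BD = 0xBD.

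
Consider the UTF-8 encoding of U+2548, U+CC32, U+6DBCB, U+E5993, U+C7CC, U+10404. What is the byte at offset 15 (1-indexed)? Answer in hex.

1-indexed offset 15 is 0-indexed offset 14.
U+2548 → 3-byte form E2 95 88 at offsets 0–2.
U+CC32 → 3-byte form EC B0 B2 at offsets 3–5.
U+6DBCB → 4-byte form F1 AD AF 8B at offsets 6–9.
U+E5993 → 4-byte form F3 A5 A6 93 at offsets 10–13.
U+C7CC → 3-byte form EC 9F 8C at offsets 14–16.
Offset 14 falls in char 5's range; it's byte 1 of EC 9F 8C = 0xEC.

0xEC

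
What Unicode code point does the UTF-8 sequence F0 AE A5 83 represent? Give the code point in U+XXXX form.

U+2E943

Leading byte 0xF0 = 11110000 matches 11110xxx → 4-byte sequence.
Byte 1: 0xF0 = 11110000, payload 000 (3 bits).
Byte 2: 0xAE = 10101110 (10xxxxxx ✓), payload 101110.
Byte 3: 0xA5 = 10100101 (10xxxxxx ✓), payload 100101.
Byte 4: 0x83 = 10000011 (10xxxxxx ✓), payload 000011.
Concatenate: 000101110100101000011 = 0x2E943 (21 bits → U+2E943).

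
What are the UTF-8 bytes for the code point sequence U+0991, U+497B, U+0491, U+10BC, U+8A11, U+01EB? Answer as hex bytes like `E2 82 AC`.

U+0991: 3-byte form → E0 A6 91.
U+497B: 3-byte form → E4 A5 BB.
U+0491: 2-byte form → D2 91.
U+10BC: 3-byte form → E1 82 BC.
U+8A11: 3-byte form → E8 A8 91.
U+01EB: 2-byte form → C7 AB.
Concatenated (16 bytes): E0 A6 91 E4 A5 BB D2 91 E1 82 BC E8 A8 91 C7 AB.

E0 A6 91 E4 A5 BB D2 91 E1 82 BC E8 A8 91 C7 AB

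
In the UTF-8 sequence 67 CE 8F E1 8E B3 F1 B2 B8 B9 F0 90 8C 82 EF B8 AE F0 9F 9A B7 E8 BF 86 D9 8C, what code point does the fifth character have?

Offset 0: leading byte 0x67 = 01100111 → 1-byte char #1 = 67.
Offset 1: leading byte 0xCE = 11001110 → 2-byte char #2 = CE 8F.
Offset 3: leading byte 0xE1 = 11100001 → 3-byte char #3 = E1 8E B3.
Offset 6: leading byte 0xF1 = 11110001 → 4-byte char #4 = F1 B2 B8 B9.
Offset 10: leading byte 0xF0 = 11110000 → 4-byte char #5 = F0 90 8C 82.
Leading byte 0xF0 = 11110000 matches 11110xxx → 4-byte sequence.
Byte 1: 0xF0 = 11110000, payload 000 (3 bits).
Byte 2: 0x90 = 10010000 (10xxxxxx ✓), payload 010000.
Byte 3: 0x8C = 10001100 (10xxxxxx ✓), payload 001100.
Byte 4: 0x82 = 10000010 (10xxxxxx ✓), payload 000010.
Concatenate: 000010000001100000010 = 0x10302 (21 bits → U+10302).

U+10302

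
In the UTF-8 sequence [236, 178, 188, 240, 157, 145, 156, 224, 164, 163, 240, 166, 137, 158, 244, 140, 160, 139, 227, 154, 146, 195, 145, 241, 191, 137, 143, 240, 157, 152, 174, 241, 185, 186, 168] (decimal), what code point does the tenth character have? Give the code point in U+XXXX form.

U+79EA8

Offset 0: leading byte 0xEC = 11101100 → 3-byte char #1 = EC B2 BC.
Offset 3: leading byte 0xF0 = 11110000 → 4-byte char #2 = F0 9D 91 9C.
Offset 7: leading byte 0xE0 = 11100000 → 3-byte char #3 = E0 A4 A3.
Offset 10: leading byte 0xF0 = 11110000 → 4-byte char #4 = F0 A6 89 9E.
Offset 14: leading byte 0xF4 = 11110100 → 4-byte char #5 = F4 8C A0 8B.
Offset 18: leading byte 0xE3 = 11100011 → 3-byte char #6 = E3 9A 92.
Offset 21: leading byte 0xC3 = 11000011 → 2-byte char #7 = C3 91.
Offset 23: leading byte 0xF1 = 11110001 → 4-byte char #8 = F1 BF 89 8F.
Offset 27: leading byte 0xF0 = 11110000 → 4-byte char #9 = F0 9D 98 AE.
Offset 31: leading byte 0xF1 = 11110001 → 4-byte char #10 = F1 B9 BA A8.
Leading byte 0xF1 = 11110001 matches 11110xxx → 4-byte sequence.
Byte 1: 0xF1 = 11110001, payload 001 (3 bits).
Byte 2: 0xB9 = 10111001 (10xxxxxx ✓), payload 111001.
Byte 3: 0xBA = 10111010 (10xxxxxx ✓), payload 111010.
Byte 4: 0xA8 = 10101000 (10xxxxxx ✓), payload 101000.
Concatenate: 001111001111010101000 = 0x79EA8 (21 bits → U+79EA8).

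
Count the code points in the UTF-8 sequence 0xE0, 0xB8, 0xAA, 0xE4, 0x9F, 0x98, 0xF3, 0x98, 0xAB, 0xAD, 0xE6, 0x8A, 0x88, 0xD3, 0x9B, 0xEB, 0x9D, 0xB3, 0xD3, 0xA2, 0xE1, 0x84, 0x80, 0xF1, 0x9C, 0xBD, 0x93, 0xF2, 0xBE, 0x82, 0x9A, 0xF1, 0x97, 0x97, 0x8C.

11

Byte at offset 0: 0xE0 = 11100000 → 3-byte char (#1). Advance 3.
Byte at offset 3: 0xE4 = 11100100 → 3-byte char (#2). Advance 3.
Byte at offset 6: 0xF3 = 11110011 → 4-byte char (#3). Advance 4.
Byte at offset 10: 0xE6 = 11100110 → 3-byte char (#4). Advance 3.
Byte at offset 13: 0xD3 = 11010011 → 2-byte char (#5). Advance 2.
Byte at offset 15: 0xEB = 11101011 → 3-byte char (#6). Advance 3.
Byte at offset 18: 0xD3 = 11010011 → 2-byte char (#7). Advance 2.
Byte at offset 20: 0xE1 = 11100001 → 3-byte char (#8). Advance 3.
Byte at offset 23: 0xF1 = 11110001 → 4-byte char (#9). Advance 4.
Byte at offset 27: 0xF2 = 11110010 → 4-byte char (#10). Advance 4.
Byte at offset 31: 0xF1 = 11110001 → 4-byte char (#11). Advance 4.
Reached end at offset 35 after 11 code points.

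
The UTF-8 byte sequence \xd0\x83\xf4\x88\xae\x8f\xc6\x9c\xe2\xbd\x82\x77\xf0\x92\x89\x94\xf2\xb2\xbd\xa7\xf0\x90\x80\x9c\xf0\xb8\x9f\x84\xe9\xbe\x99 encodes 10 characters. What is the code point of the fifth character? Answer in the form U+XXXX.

U+0077

Offset 0: leading byte 0xD0 = 11010000 → 2-byte char #1 = D0 83.
Offset 2: leading byte 0xF4 = 11110100 → 4-byte char #2 = F4 88 AE 8F.
Offset 6: leading byte 0xC6 = 11000110 → 2-byte char #3 = C6 9C.
Offset 8: leading byte 0xE2 = 11100010 → 3-byte char #4 = E2 BD 82.
Offset 11: leading byte 0x77 = 01110111 → 1-byte char #5 = 77.
Leading byte 0x77 = 01110111 matches 0xxxxxxx → 1-byte sequence.
Byte 1: 0x77 = 01110111, payload 1110111 (7 bits).
Concatenate: 1110111 = 0x77 (7 bits → U+0077).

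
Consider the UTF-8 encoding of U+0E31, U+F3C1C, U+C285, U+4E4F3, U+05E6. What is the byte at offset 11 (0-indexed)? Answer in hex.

0x8E

U+0E31 → 3-byte form E0 B8 B1 at offsets 0–2.
U+F3C1C → 4-byte form F3 B3 B0 9C at offsets 3–6.
U+C285 → 3-byte form EC 8A 85 at offsets 7–9.
U+4E4F3 → 4-byte form F1 8E 93 B3 at offsets 10–13.
Offset 11 falls in char 4's range; it's byte 2 of F1 8E 93 B3 = 0x8E.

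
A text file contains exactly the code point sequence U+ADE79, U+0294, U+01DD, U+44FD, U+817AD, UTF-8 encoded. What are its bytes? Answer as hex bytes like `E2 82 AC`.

F2 AD B9 B9 CA 94 C7 9D E4 93 BD F2 81 9E AD

U+ADE79: 4-byte form → F2 AD B9 B9.
U+0294: 2-byte form → CA 94.
U+01DD: 2-byte form → C7 9D.
U+44FD: 3-byte form → E4 93 BD.
U+817AD: 4-byte form → F2 81 9E AD.
Concatenated (15 bytes): F2 AD B9 B9 CA 94 C7 9D E4 93 BD F2 81 9E AD.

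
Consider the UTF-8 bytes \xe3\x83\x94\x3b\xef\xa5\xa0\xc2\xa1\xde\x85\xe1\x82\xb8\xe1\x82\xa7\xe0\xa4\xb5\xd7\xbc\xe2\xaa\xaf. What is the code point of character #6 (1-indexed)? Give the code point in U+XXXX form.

U+10B8

Offset 0: leading byte 0xE3 = 11100011 → 3-byte char #1 = E3 83 94.
Offset 3: leading byte 0x3B = 00111011 → 1-byte char #2 = 3B.
Offset 4: leading byte 0xEF = 11101111 → 3-byte char #3 = EF A5 A0.
Offset 7: leading byte 0xC2 = 11000010 → 2-byte char #4 = C2 A1.
Offset 9: leading byte 0xDE = 11011110 → 2-byte char #5 = DE 85.
Offset 11: leading byte 0xE1 = 11100001 → 3-byte char #6 = E1 82 B8.
Leading byte 0xE1 = 11100001 matches 1110xxxx → 3-byte sequence.
Byte 1: 0xE1 = 11100001, payload 0001 (4 bits).
Byte 2: 0x82 = 10000010 (10xxxxxx ✓), payload 000010.
Byte 3: 0xB8 = 10111000 (10xxxxxx ✓), payload 111000.
Concatenate: 0001000010111000 = 0x10B8 (16 bits → U+10B8).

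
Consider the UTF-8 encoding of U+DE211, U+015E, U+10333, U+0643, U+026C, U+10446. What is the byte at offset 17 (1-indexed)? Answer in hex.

0x91

1-indexed offset 17 is 0-indexed offset 16.
U+DE211 → 4-byte form F3 9E 88 91 at offsets 0–3.
U+015E → 2-byte form C5 9E at offsets 4–5.
U+10333 → 4-byte form F0 90 8C B3 at offsets 6–9.
U+0643 → 2-byte form D9 83 at offsets 10–11.
U+026C → 2-byte form C9 AC at offsets 12–13.
U+10446 → 4-byte form F0 90 91 86 at offsets 14–17.
Offset 16 falls in char 6's range; it's byte 3 of F0 90 91 86 = 0x91.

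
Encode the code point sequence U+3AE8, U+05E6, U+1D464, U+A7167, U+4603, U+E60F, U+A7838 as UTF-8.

E3 AB A8 D7 A6 F0 9D 91 A4 F2 A7 85 A7 E4 98 83 EE 98 8F F2 A7 A0 B8

U+3AE8: 3-byte form → E3 AB A8.
U+05E6: 2-byte form → D7 A6.
U+1D464: 4-byte form → F0 9D 91 A4.
U+A7167: 4-byte form → F2 A7 85 A7.
U+4603: 3-byte form → E4 98 83.
U+E60F: 3-byte form → EE 98 8F.
U+A7838: 4-byte form → F2 A7 A0 B8.
Concatenated (23 bytes): E3 AB A8 D7 A6 F0 9D 91 A4 F2 A7 85 A7 E4 98 83 EE 98 8F F2 A7 A0 B8.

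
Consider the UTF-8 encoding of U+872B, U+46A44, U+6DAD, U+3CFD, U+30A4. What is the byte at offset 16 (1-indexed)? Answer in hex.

1-indexed offset 16 is 0-indexed offset 15.
U+872B → 3-byte form E8 9C AB at offsets 0–2.
U+46A44 → 4-byte form F1 86 A9 84 at offsets 3–6.
U+6DAD → 3-byte form E6 B6 AD at offsets 7–9.
U+3CFD → 3-byte form E3 B3 BD at offsets 10–12.
U+30A4 → 3-byte form E3 82 A4 at offsets 13–15.
Offset 15 falls in char 5's range; it's byte 3 of E3 82 A4 = 0xA4.

0xA4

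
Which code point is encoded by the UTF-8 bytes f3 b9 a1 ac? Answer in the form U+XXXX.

Leading byte 0xF3 = 11110011 matches 11110xxx → 4-byte sequence.
Byte 1: 0xF3 = 11110011, payload 011 (3 bits).
Byte 2: 0xB9 = 10111001 (10xxxxxx ✓), payload 111001.
Byte 3: 0xA1 = 10100001 (10xxxxxx ✓), payload 100001.
Byte 4: 0xAC = 10101100 (10xxxxxx ✓), payload 101100.
Concatenate: 011111001100001101100 = 0xF986C (21 bits → U+F986C).

U+F986C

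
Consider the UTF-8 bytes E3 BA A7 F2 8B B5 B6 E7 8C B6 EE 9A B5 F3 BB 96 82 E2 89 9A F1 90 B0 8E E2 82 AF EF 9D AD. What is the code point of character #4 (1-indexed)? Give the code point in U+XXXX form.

U+E6B5

Offset 0: leading byte 0xE3 = 11100011 → 3-byte char #1 = E3 BA A7.
Offset 3: leading byte 0xF2 = 11110010 → 4-byte char #2 = F2 8B B5 B6.
Offset 7: leading byte 0xE7 = 11100111 → 3-byte char #3 = E7 8C B6.
Offset 10: leading byte 0xEE = 11101110 → 3-byte char #4 = EE 9A B5.
Leading byte 0xEE = 11101110 matches 1110xxxx → 3-byte sequence.
Byte 1: 0xEE = 11101110, payload 1110 (4 bits).
Byte 2: 0x9A = 10011010 (10xxxxxx ✓), payload 011010.
Byte 3: 0xB5 = 10110101 (10xxxxxx ✓), payload 110101.
Concatenate: 1110011010110101 = 0xE6B5 (16 bits → U+E6B5).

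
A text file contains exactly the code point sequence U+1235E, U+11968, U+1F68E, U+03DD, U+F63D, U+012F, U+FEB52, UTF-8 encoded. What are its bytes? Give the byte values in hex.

U+1235E: 4-byte form → F0 92 8D 9E.
U+11968: 4-byte form → F0 91 A5 A8.
U+1F68E: 4-byte form → F0 9F 9A 8E.
U+03DD: 2-byte form → CF 9D.
U+F63D: 3-byte form → EF 98 BD.
U+012F: 2-byte form → C4 AF.
U+FEB52: 4-byte form → F3 BE AD 92.
Concatenated (23 bytes): F0 92 8D 9E F0 91 A5 A8 F0 9F 9A 8E CF 9D EF 98 BD C4 AF F3 BE AD 92.

F0 92 8D 9E F0 91 A5 A8 F0 9F 9A 8E CF 9D EF 98 BD C4 AF F3 BE AD 92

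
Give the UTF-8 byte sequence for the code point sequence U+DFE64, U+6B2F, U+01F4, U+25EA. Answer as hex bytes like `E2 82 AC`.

F3 9F B9 A4 E6 AC AF C7 B4 E2 97 AA

U+DFE64: 4-byte form → F3 9F B9 A4.
U+6B2F: 3-byte form → E6 AC AF.
U+01F4: 2-byte form → C7 B4.
U+25EA: 3-byte form → E2 97 AA.
Concatenated (12 bytes): F3 9F B9 A4 E6 AC AF C7 B4 E2 97 AA.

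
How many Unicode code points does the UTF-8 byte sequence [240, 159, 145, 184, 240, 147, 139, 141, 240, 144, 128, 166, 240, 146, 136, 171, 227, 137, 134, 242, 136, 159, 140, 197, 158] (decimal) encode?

7

Byte at offset 0: 0xF0 = 11110000 → 4-byte char (#1). Advance 4.
Byte at offset 4: 0xF0 = 11110000 → 4-byte char (#2). Advance 4.
Byte at offset 8: 0xF0 = 11110000 → 4-byte char (#3). Advance 4.
Byte at offset 12: 0xF0 = 11110000 → 4-byte char (#4). Advance 4.
Byte at offset 16: 0xE3 = 11100011 → 3-byte char (#5). Advance 3.
Byte at offset 19: 0xF2 = 11110010 → 4-byte char (#6). Advance 4.
Byte at offset 23: 0xC5 = 11000101 → 2-byte char (#7). Advance 2.
Reached end at offset 25 after 7 code points.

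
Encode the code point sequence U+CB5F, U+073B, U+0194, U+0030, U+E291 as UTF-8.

EC AD 9F DC BB C6 94 30 EE 8A 91

U+CB5F: 3-byte form → EC AD 9F.
U+073B: 2-byte form → DC BB.
U+0194: 2-byte form → C6 94.
U+0030: 1-byte form → 30.
U+E291: 3-byte form → EE 8A 91.
Concatenated (11 bytes): EC AD 9F DC BB C6 94 30 EE 8A 91.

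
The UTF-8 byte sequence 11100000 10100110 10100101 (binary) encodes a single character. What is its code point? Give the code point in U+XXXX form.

Leading byte 0xE0 = 11100000 matches 1110xxxx → 3-byte sequence.
Byte 1: 0xE0 = 11100000, payload 0000 (4 bits).
Byte 2: 0xA6 = 10100110 (10xxxxxx ✓), payload 100110.
Byte 3: 0xA5 = 10100101 (10xxxxxx ✓), payload 100101.
Concatenate: 0000100110100101 = 0x9A5 (16 bits → U+09A5).

U+09A5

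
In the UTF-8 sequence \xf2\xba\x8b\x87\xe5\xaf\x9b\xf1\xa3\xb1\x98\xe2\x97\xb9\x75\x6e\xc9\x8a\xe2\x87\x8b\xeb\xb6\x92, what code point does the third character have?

Offset 0: leading byte 0xF2 = 11110010 → 4-byte char #1 = F2 BA 8B 87.
Offset 4: leading byte 0xE5 = 11100101 → 3-byte char #2 = E5 AF 9B.
Offset 7: leading byte 0xF1 = 11110001 → 4-byte char #3 = F1 A3 B1 98.
Leading byte 0xF1 = 11110001 matches 11110xxx → 4-byte sequence.
Byte 1: 0xF1 = 11110001, payload 001 (3 bits).
Byte 2: 0xA3 = 10100011 (10xxxxxx ✓), payload 100011.
Byte 3: 0xB1 = 10110001 (10xxxxxx ✓), payload 110001.
Byte 4: 0x98 = 10011000 (10xxxxxx ✓), payload 011000.
Concatenate: 001100011110001011000 = 0x63C58 (21 bits → U+63C58).

U+63C58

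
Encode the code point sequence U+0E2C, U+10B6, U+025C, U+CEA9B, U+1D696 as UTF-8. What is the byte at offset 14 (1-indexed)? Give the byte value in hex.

0x9D

1-indexed offset 14 is 0-indexed offset 13.
U+0E2C → 3-byte form E0 B8 AC at offsets 0–2.
U+10B6 → 3-byte form E1 82 B6 at offsets 3–5.
U+025C → 2-byte form C9 9C at offsets 6–7.
U+CEA9B → 4-byte form F3 8E AA 9B at offsets 8–11.
U+1D696 → 4-byte form F0 9D 9A 96 at offsets 12–15.
Offset 13 falls in char 5's range; it's byte 2 of F0 9D 9A 96 = 0x9D.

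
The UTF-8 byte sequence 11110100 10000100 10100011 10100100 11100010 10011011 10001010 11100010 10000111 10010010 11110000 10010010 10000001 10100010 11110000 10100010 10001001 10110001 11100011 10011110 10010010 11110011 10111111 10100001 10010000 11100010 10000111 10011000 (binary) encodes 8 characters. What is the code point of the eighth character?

Offset 0: leading byte 0xF4 = 11110100 → 4-byte char #1 = F4 84 A3 A4.
Offset 4: leading byte 0xE2 = 11100010 → 3-byte char #2 = E2 9B 8A.
Offset 7: leading byte 0xE2 = 11100010 → 3-byte char #3 = E2 87 92.
Offset 10: leading byte 0xF0 = 11110000 → 4-byte char #4 = F0 92 81 A2.
Offset 14: leading byte 0xF0 = 11110000 → 4-byte char #5 = F0 A2 89 B1.
Offset 18: leading byte 0xE3 = 11100011 → 3-byte char #6 = E3 9E 92.
Offset 21: leading byte 0xF3 = 11110011 → 4-byte char #7 = F3 BF A1 90.
Offset 25: leading byte 0xE2 = 11100010 → 3-byte char #8 = E2 87 98.
Leading byte 0xE2 = 11100010 matches 1110xxxx → 3-byte sequence.
Byte 1: 0xE2 = 11100010, payload 0010 (4 bits).
Byte 2: 0x87 = 10000111 (10xxxxxx ✓), payload 000111.
Byte 3: 0x98 = 10011000 (10xxxxxx ✓), payload 011000.
Concatenate: 0010000111011000 = 0x21D8 (16 bits → U+21D8).

U+21D8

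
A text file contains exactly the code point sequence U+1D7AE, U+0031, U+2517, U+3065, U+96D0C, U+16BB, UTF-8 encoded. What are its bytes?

U+1D7AE: 4-byte form → F0 9D 9E AE.
U+0031: 1-byte form → 31.
U+2517: 3-byte form → E2 94 97.
U+3065: 3-byte form → E3 81 A5.
U+96D0C: 4-byte form → F2 96 B4 8C.
U+16BB: 3-byte form → E1 9A BB.
Concatenated (18 bytes): F0 9D 9E AE 31 E2 94 97 E3 81 A5 F2 96 B4 8C E1 9A BB.

F0 9D 9E AE 31 E2 94 97 E3 81 A5 F2 96 B4 8C E1 9A BB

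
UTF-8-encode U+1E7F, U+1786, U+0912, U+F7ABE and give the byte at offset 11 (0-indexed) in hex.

U+1E7F → 3-byte form E1 B9 BF at offsets 0–2.
U+1786 → 3-byte form E1 9E 86 at offsets 3–5.
U+0912 → 3-byte form E0 A4 92 at offsets 6–8.
U+F7ABE → 4-byte form F3 B7 AA BE at offsets 9–12.
Offset 11 falls in char 4's range; it's byte 3 of F3 B7 AA BE = 0xAA.

0xAA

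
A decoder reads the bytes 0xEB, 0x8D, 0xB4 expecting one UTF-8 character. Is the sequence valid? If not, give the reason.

valid

Leading byte 0xEB = 11101011 → 3-byte form.
Continuation bytes 0x8D=10001101, 0xB4=10110100 all match 10xxxxxx.
Decoded value 0xB374 is ≥ 0x800 (shortest form) and not a surrogate.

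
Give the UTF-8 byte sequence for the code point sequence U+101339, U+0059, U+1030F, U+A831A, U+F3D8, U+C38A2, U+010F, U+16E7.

U+101339: 4-byte form → F4 81 8C B9.
U+0059: 1-byte form → 59.
U+1030F: 4-byte form → F0 90 8C 8F.
U+A831A: 4-byte form → F2 A8 8C 9A.
U+F3D8: 3-byte form → EF 8F 98.
U+C38A2: 4-byte form → F3 83 A2 A2.
U+010F: 2-byte form → C4 8F.
U+16E7: 3-byte form → E1 9B A7.
Concatenated (25 bytes): F4 81 8C B9 59 F0 90 8C 8F F2 A8 8C 9A EF 8F 98 F3 83 A2 A2 C4 8F E1 9B A7.

F4 81 8C B9 59 F0 90 8C 8F F2 A8 8C 9A EF 8F 98 F3 83 A2 A2 C4 8F E1 9B A7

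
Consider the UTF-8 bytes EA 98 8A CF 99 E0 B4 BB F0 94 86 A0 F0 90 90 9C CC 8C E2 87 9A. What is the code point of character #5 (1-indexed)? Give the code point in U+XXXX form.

U+1041C

Offset 0: leading byte 0xEA = 11101010 → 3-byte char #1 = EA 98 8A.
Offset 3: leading byte 0xCF = 11001111 → 2-byte char #2 = CF 99.
Offset 5: leading byte 0xE0 = 11100000 → 3-byte char #3 = E0 B4 BB.
Offset 8: leading byte 0xF0 = 11110000 → 4-byte char #4 = F0 94 86 A0.
Offset 12: leading byte 0xF0 = 11110000 → 4-byte char #5 = F0 90 90 9C.
Leading byte 0xF0 = 11110000 matches 11110xxx → 4-byte sequence.
Byte 1: 0xF0 = 11110000, payload 000 (3 bits).
Byte 2: 0x90 = 10010000 (10xxxxxx ✓), payload 010000.
Byte 3: 0x90 = 10010000 (10xxxxxx ✓), payload 010000.
Byte 4: 0x9C = 10011100 (10xxxxxx ✓), payload 011100.
Concatenate: 000010000010000011100 = 0x1041C (21 bits → U+1041C).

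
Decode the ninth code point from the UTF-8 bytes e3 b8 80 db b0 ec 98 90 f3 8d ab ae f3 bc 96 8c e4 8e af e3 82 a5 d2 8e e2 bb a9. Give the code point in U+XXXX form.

Offset 0: leading byte 0xE3 = 11100011 → 3-byte char #1 = E3 B8 80.
Offset 3: leading byte 0xDB = 11011011 → 2-byte char #2 = DB B0.
Offset 5: leading byte 0xEC = 11101100 → 3-byte char #3 = EC 98 90.
Offset 8: leading byte 0xF3 = 11110011 → 4-byte char #4 = F3 8D AB AE.
Offset 12: leading byte 0xF3 = 11110011 → 4-byte char #5 = F3 BC 96 8C.
Offset 16: leading byte 0xE4 = 11100100 → 3-byte char #6 = E4 8E AF.
Offset 19: leading byte 0xE3 = 11100011 → 3-byte char #7 = E3 82 A5.
Offset 22: leading byte 0xD2 = 11010010 → 2-byte char #8 = D2 8E.
Offset 24: leading byte 0xE2 = 11100010 → 3-byte char #9 = E2 BB A9.
Leading byte 0xE2 = 11100010 matches 1110xxxx → 3-byte sequence.
Byte 1: 0xE2 = 11100010, payload 0010 (4 bits).
Byte 2: 0xBB = 10111011 (10xxxxxx ✓), payload 111011.
Byte 3: 0xA9 = 10101001 (10xxxxxx ✓), payload 101001.
Concatenate: 0010111011101001 = 0x2EE9 (16 bits → U+2EE9).

U+2EE9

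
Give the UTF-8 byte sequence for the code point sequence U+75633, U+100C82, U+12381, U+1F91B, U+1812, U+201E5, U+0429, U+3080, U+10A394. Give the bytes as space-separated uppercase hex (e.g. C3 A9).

U+75633: 4-byte form → F1 B5 98 B3.
U+100C82: 4-byte form → F4 80 B2 82.
U+12381: 4-byte form → F0 92 8E 81.
U+1F91B: 4-byte form → F0 9F A4 9B.
U+1812: 3-byte form → E1 A0 92.
U+201E5: 4-byte form → F0 A0 87 A5.
U+0429: 2-byte form → D0 A9.
U+3080: 3-byte form → E3 82 80.
U+10A394: 4-byte form → F4 8A 8E 94.
Concatenated (32 bytes): F1 B5 98 B3 F4 80 B2 82 F0 92 8E 81 F0 9F A4 9B E1 A0 92 F0 A0 87 A5 D0 A9 E3 82 80 F4 8A 8E 94.

F1 B5 98 B3 F4 80 B2 82 F0 92 8E 81 F0 9F A4 9B E1 A0 92 F0 A0 87 A5 D0 A9 E3 82 80 F4 8A 8E 94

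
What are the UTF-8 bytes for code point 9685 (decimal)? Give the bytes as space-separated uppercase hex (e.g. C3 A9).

U+25D5 = 0x25D5 = 9685 decimal. In range U+0800–U+FFFF → 3-byte form: 1110xxxx 10xxxxxx 10xxxxxx.
Binary (16 bits): 0010010111010101.
Split 4+6+6: 0010 | 010111 | 010101.
Byte 1: 11100010 = 0xE2.
Byte 2: 10010111 = 0x97.
Byte 3: 10010101 = 0x95.

E2 97 95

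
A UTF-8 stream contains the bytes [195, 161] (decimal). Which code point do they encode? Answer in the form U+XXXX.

U+00E1

Leading byte 0xC3 = 11000011 matches 110xxxxx → 2-byte sequence.
Byte 1: 0xC3 = 11000011, payload 00011 (5 bits).
Byte 2: 0xA1 = 10100001 (10xxxxxx ✓), payload 100001.
Concatenate: 00011100001 = 0xE1 (11 bits → U+00E1).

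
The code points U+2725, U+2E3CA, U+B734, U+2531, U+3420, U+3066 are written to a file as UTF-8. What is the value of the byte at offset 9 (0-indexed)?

U+2725 → 3-byte form E2 9C A5 at offsets 0–2.
U+2E3CA → 4-byte form F0 AE 8F 8A at offsets 3–6.
U+B734 → 3-byte form EB 9C B4 at offsets 7–9.
Offset 9 falls in char 3's range; it's byte 3 of EB 9C B4 = 0xB4.

0xB4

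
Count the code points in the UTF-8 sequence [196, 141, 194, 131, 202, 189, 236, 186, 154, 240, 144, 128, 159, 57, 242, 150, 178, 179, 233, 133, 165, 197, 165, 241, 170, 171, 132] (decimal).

10

Byte at offset 0: 0xC4 = 11000100 → 2-byte char (#1). Advance 2.
Byte at offset 2: 0xC2 = 11000010 → 2-byte char (#2). Advance 2.
Byte at offset 4: 0xCA = 11001010 → 2-byte char (#3). Advance 2.
Byte at offset 6: 0xEC = 11101100 → 3-byte char (#4). Advance 3.
Byte at offset 9: 0xF0 = 11110000 → 4-byte char (#5). Advance 4.
Byte at offset 13: 0x39 = 00111001 → 1-byte char (#6). Advance 1.
Byte at offset 14: 0xF2 = 11110010 → 4-byte char (#7). Advance 4.
Byte at offset 18: 0xE9 = 11101001 → 3-byte char (#8). Advance 3.
Byte at offset 21: 0xC5 = 11000101 → 2-byte char (#9). Advance 2.
Byte at offset 23: 0xF1 = 11110001 → 4-byte char (#10). Advance 4.
Reached end at offset 27 after 10 code points.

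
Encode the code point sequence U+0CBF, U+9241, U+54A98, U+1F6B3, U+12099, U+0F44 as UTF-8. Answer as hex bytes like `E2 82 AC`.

E0 B2 BF E9 89 81 F1 94 AA 98 F0 9F 9A B3 F0 92 82 99 E0 BD 84

U+0CBF: 3-byte form → E0 B2 BF.
U+9241: 3-byte form → E9 89 81.
U+54A98: 4-byte form → F1 94 AA 98.
U+1F6B3: 4-byte form → F0 9F 9A B3.
U+12099: 4-byte form → F0 92 82 99.
U+0F44: 3-byte form → E0 BD 84.
Concatenated (21 bytes): E0 B2 BF E9 89 81 F1 94 AA 98 F0 9F 9A B3 F0 92 82 99 E0 BD 84.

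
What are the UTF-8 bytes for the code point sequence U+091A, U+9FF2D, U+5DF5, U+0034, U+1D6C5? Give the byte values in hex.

U+091A: 3-byte form → E0 A4 9A.
U+9FF2D: 4-byte form → F2 9F BC AD.
U+5DF5: 3-byte form → E5 B7 B5.
U+0034: 1-byte form → 34.
U+1D6C5: 4-byte form → F0 9D 9B 85.
Concatenated (15 bytes): E0 A4 9A F2 9F BC AD E5 B7 B5 34 F0 9D 9B 85.

E0 A4 9A F2 9F BC AD E5 B7 B5 34 F0 9D 9B 85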